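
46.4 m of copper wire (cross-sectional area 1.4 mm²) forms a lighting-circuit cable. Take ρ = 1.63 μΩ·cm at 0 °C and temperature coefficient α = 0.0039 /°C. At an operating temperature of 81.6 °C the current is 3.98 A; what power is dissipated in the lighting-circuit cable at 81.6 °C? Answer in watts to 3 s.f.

ρ = 1.63 μΩ·cm = 1.63×10^-8 Ω·m
A = 1.4 mm² = 1.400e-06 m²
R₍0₎ = ρL/A = (1.63×10^-8)(46.4)/(1.400e-06) = 0.5402 Ω
R₍81.6₎ = R₍0₎(1 + αΔT) = 0.5402 × (1 + 0.0039×81.6) = 0.7122 Ω
P = I²R = (3.98)² × 0.7122 = 11.3 W

11.3 W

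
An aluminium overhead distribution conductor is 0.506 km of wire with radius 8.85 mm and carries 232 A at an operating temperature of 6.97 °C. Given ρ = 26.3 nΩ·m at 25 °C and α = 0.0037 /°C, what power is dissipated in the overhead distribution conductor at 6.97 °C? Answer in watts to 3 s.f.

ρ = 26.3 nΩ·m = 2.63×10^-8 Ω·m
A = πr² = π(8.8500e-03 m)² = 2.461e-04 m²
R₍25₎ = ρL/A = (2.63×10^-8)(506)/(2.461e-04) = 0.05408 Ω
R₍6.97₎ = R₍25₎(1 + αΔT) = 0.05408 × (1 + 0.0037×-18) = 0.05048 Ω
P = I²R = (232)² × 0.05048 = 2720 W

2720 W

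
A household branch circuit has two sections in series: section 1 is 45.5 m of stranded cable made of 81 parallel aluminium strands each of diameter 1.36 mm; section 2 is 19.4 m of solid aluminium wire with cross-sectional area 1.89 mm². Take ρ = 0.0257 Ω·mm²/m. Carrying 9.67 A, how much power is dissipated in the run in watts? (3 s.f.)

25.6 W

ρ = 0.0257 Ω·mm²/m = 2.57×10^-8 Ω·m
Section 1: A_strand = π(6.8000e-04)² = 1.453e-06 m²; R₁ = ρL/(N·A_s) = (2.57×10^-8)(45.5)/(81×1.453e-06) = 0.009938 Ω
Section 2: A = 1.89 mm² = 1.890e-06 m²
R₂ = (2.57×10^-8)(19.4)/(1.890e-06) = 0.2638 Ω
R = R₁ + R₂ = 0.2737 Ω
P = I²R = (9.67)² × 0.2737 = 25.6 W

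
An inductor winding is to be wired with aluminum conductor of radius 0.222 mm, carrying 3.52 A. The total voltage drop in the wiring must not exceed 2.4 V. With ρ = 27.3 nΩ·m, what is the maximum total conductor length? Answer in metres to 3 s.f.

3.87 m

ρ = 27.3 nΩ·m = 2.73×10^-8 Ω·m
A = πr² = π(2.2200e-04 m)² = 1.548e-07 m²
L_max = V_max·A/(1·ρI) = (2.4)(1.548e-07)/(2.73×10^-8×3.52) = 3.87 m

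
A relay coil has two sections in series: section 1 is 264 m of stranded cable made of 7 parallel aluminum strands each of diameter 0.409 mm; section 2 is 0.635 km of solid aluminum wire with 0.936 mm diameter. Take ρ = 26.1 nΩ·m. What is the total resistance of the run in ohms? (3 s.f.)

ρ = 26.1 nΩ·m = 2.61×10^-8 Ω·m
Section 1: A_strand = π(2.0450e-04)² = 1.314e-07 m²; R₁ = ρL/(N·A_s) = (2.61×10^-8)(264)/(7×1.314e-07) = 7.492 Ω
Section 2: A = π(d/2)² = π(4.6800e-04 m)² = 6.881e-07 m²
R₂ = (2.61×10^-8)(635)/(6.881e-07) = 24.09 Ω
R = R₁ + R₂ = 31.6 Ω

31.6 Ω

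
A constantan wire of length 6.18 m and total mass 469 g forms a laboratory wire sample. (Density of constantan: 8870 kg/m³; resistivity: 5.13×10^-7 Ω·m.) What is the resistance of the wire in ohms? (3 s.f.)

A = m/(density·L) = 0.469/(8870×6.18) = 8.5558e-06 m²
R = ρL/A = (5.13×10^-7)(6.18)/(8.5558e-06) = 0.371 Ω

0.371 Ω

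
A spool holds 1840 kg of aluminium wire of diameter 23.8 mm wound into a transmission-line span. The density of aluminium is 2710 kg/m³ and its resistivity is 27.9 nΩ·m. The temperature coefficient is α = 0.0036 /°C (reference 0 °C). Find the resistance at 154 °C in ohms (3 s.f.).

ρ = 27.9 nΩ·m = 2.79×10^-8 Ω·m
A = π(d/2)² = π(1.1900e-02 m)² = 4.4488e-04 m²
L = m/(density·A) = 1840/(2710×4.4488e-04) = 1526 m
R = ρL/A = (2.79×10^-8)(1526)/(4.4488e-04) = 0.09571 Ω
R(154 °C) = 0.09571 × (1 + 0.0036×154) = 0.149 Ω

0.149 Ω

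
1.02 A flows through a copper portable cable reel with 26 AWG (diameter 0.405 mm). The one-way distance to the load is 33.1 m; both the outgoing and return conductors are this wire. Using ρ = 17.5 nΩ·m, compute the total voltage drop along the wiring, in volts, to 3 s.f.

9.17 V

ρ = 17.5 nΩ·m = 1.75×10^-8 Ω·m
A = π(0.405/2 mm)² = π(2.0250e-04 m)² = 1.288e-07 m²
Total conductor length (both ways) L = 2 × 33.1 = 66.2 m
R = ρL/A = (1.75×10^-8)(66.2)/(1.288e-07) = 8.993 Ω
V = IR = 1.02 × 8.993 = 9.17 V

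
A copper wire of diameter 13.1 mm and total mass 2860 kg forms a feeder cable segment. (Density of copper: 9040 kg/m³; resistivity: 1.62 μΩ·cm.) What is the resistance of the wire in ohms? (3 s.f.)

0.282 Ω

ρ = 1.62 μΩ·cm = 1.62×10^-8 Ω·m
A = π(d/2)² = π(6.5500e-03 m)² = 1.3478e-04 m²
L = m/(density·A) = 2860/(9040×1.3478e-04) = 2347 m
R = ρL/A = (1.62×10^-8)(2347)/(1.3478e-04) = 0.282 Ω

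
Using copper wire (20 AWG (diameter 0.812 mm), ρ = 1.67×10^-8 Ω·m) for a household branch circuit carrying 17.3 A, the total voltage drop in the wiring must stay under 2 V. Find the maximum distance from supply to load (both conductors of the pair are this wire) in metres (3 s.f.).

1.79 m

A = π(0.812/2 mm)² = π(4.0600e-04 m)² = 5.178e-07 m²
L_max = V_max·A/(2·ρI) = (2)(5.178e-07)/(2×1.67×10^-8×17.3) = 1.79 m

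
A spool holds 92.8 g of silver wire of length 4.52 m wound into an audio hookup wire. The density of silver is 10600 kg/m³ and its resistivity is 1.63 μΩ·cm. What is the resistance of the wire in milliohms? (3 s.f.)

ρ = 1.63 μΩ·cm = 1.63×10^-8 Ω·m
A = m/(density·L) = 0.0928/(10600×4.52) = 1.9369e-06 m²
R = ρL/A = (1.63×10^-8)(4.52)/(1.9369e-06) = 38.0 mΩ

38.0 mΩ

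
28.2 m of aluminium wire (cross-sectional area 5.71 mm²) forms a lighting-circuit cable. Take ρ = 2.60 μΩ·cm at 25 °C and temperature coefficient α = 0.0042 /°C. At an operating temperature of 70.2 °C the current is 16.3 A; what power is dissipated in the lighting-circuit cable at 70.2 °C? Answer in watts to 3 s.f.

40.6 W

ρ = 2.60 μΩ·cm = 2.60×10^-8 Ω·m
A = 5.71 mm² = 5.710e-06 m²
R₍25₎ = ρL/A = (2.60×10^-8)(28.2)/(5.710e-06) = 0.1284 Ω
R₍70.2₎ = R₍25₎(1 + αΔT) = 0.1284 × (1 + 0.0042×45.2) = 0.1528 Ω
P = I²R = (16.3)² × 0.1528 = 40.6 W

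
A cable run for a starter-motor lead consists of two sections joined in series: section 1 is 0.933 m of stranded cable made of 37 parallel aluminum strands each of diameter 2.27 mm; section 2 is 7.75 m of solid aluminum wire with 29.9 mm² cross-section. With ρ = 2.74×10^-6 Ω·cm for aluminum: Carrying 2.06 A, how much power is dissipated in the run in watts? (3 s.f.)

ρ = 2.74×10^-6 Ω·cm = 2.74×10^-8 Ω·m
Section 1: A_strand = π(1.1350e-03)² = 4.047e-06 m²; R₁ = ρL/(N·A_s) = (2.74×10^-8)(0.933)/(37×4.047e-06) = 1.707×10^-4 Ω
Section 2: A = 29.9 mm² = 2.990e-05 m²
R₂ = (2.74×10^-8)(7.75)/(2.990e-05) = 0.007102 Ω
R = R₁ + R₂ = 0.007273 Ω
P = I²R = (2.06)² × 0.007273 = 0.0309 W

0.0309 W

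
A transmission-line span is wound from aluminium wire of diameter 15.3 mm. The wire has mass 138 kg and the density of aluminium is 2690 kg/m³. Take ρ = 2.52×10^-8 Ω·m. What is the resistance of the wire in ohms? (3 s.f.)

A = π(d/2)² = π(7.6500e-03 m)² = 1.8385e-04 m²
L = m/(density·A) = 138/(2690×1.8385e-04) = 279 m
R = ρL/A = (2.52×10^-8)(279)/(1.8385e-04) = 0.0382 Ω

0.0382 Ω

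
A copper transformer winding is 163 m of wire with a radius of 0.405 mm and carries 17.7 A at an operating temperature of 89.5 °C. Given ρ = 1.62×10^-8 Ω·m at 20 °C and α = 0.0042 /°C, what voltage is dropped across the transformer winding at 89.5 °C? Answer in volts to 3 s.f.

117 V

A = πr² = π(4.0500e-04 m)² = 5.153e-07 m²
R₍20₎ = ρL/A = (1.62×10^-8)(163)/(5.153e-07) = 5.124 Ω
R₍89.5₎ = R₍20₎(1 + αΔT) = 5.124 × (1 + 0.0042×69.5) = 6.62 Ω
V = IR = 17.7 × 6.62 = 117 V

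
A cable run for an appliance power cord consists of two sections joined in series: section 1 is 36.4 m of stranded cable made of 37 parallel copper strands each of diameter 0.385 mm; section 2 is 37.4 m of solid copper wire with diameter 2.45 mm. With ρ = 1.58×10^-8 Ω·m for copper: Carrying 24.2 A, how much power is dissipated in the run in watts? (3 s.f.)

Section 1: A_strand = π(1.9250e-04)² = 1.164e-07 m²; R₁ = ρL/(N·A_s) = (1.58×10^-8)(36.4)/(37×1.164e-07) = 0.1335 Ω
Section 2: A = π(d/2)² = π(1.2250e-03 m)² = 4.714e-06 m²
R₂ = (1.58×10^-8)(37.4)/(4.714e-06) = 0.1253 Ω
R = R₁ + R₂ = 0.2589 Ω
P = I²R = (24.2)² × 0.2589 = 152 W

152 W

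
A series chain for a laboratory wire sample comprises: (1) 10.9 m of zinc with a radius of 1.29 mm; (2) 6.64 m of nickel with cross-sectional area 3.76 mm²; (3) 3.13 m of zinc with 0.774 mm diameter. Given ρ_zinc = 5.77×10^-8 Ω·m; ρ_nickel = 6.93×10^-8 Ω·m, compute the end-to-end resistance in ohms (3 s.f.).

Seg 1: A = πr² = π(1.2900e-03 m)² = 5.228e-06 m²
R_1 = (5.77×10^-8)(10.9)/(5.228e-06) = 0.1203 Ω
Seg 2: A = 3.76 mm² = 3.760e-06 m²
R_2 = (6.93×10^-8)(6.64)/(3.760e-06) = 0.1224 Ω
Seg 3: A = π(d/2)² = π(3.8700e-04 m)² = 4.705e-07 m²
R_3 = (5.77×10^-8)(3.13)/(4.705e-07) = 0.3838 Ω
R_total = R_1 + R_2 + R_3 = 0.627 Ω

0.627 Ω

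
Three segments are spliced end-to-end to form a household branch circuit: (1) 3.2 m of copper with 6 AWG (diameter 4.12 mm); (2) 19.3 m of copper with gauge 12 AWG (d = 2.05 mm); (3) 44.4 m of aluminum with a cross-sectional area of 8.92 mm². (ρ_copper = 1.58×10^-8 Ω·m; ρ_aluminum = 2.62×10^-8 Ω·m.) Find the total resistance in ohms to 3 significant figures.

Seg 1: A = π(4.12/2 mm)² = π(2.0600e-03 m)² = 1.333e-05 m²
R_1 = (1.58×10^-8)(3.2)/(1.333e-05) = 0.003792 Ω
Seg 2: A = π(2.05/2 mm)² = π(1.0250e-03 m)² = 3.301e-06 m²
R_2 = (1.58×10^-8)(19.3)/(3.301e-06) = 0.09239 Ω
Seg 3: A = 8.92 mm² = 8.920e-06 m²
R_3 = (2.62×10^-8)(44.4)/(8.920e-06) = 0.1304 Ω
R_total = R_1 + R_2 + R_3 = 0.227 Ω

0.227 Ω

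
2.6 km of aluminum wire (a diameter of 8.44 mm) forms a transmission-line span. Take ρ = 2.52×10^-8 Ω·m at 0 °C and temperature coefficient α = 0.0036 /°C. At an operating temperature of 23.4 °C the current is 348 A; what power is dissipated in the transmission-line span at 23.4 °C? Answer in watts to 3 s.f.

1.54×10^5 W

A = π(d/2)² = π(4.2200e-03 m)² = 5.595e-05 m²
R₍0₎ = ρL/A = (2.52×10^-8)(2600)/(5.595e-05) = 1.171 Ω
R₍23.4₎ = R₍0₎(1 + αΔT) = 1.171 × (1 + 0.0036×23.4) = 1.27 Ω
P = I²R = (348)² × 1.27 = 1.54×10^5 W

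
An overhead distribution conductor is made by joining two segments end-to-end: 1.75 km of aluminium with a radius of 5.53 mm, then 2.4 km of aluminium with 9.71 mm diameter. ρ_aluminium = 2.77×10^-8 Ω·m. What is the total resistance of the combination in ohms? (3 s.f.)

Segment 1: A = πr² = π(5.5300e-03 m)² = 9.607e-05 m²
R₁ = ρL/A = (2.77×10^-8)(1750)/(9.607e-05) = 0.5046 Ω
Segment 2: A = π(d/2)² = π(4.8550e-03 m)² = 7.405e-05 m²
R₂ = (2.77×10^-8)(2400)/(7.405e-05) = 0.8978 Ω
R = R₁ + R₂ = 1.40 Ω

1.40 Ω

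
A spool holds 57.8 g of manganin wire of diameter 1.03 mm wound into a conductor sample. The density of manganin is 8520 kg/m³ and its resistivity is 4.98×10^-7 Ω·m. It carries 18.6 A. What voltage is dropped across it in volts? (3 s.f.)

A = π(d/2)² = π(5.1500e-04 m)² = 8.3323e-07 m²
L = m/(density·A) = 0.0578/(8520×8.3323e-07) = 8.142 m
R = ρL/A = (4.98×10^-7)(8.142)/(8.3323e-07) = 4.866 Ω
V = IR = 18.6 × 4.866 = 90.5 V

90.5 V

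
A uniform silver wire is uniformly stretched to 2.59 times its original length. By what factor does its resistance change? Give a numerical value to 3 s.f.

6.71

Volume constant ⇒ A' = A/k with k = 2.59. R' = ρ(kL)/(A/k) = k²R.
Factor = 6.71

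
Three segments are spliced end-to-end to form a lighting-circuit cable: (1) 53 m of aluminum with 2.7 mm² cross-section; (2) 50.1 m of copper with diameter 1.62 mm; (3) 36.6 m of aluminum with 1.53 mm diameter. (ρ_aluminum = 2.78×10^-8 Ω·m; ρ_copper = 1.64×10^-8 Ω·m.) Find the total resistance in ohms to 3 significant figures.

1.50 Ω

Seg 1: A = 2.7 mm² = 2.700e-06 m²
R_1 = (2.78×10^-8)(53)/(2.700e-06) = 0.5457 Ω
Seg 2: A = π(d/2)² = π(8.1000e-04 m)² = 2.061e-06 m²
R_2 = (1.64×10^-8)(50.1)/(2.061e-06) = 0.3986 Ω
Seg 3: A = π(d/2)² = π(7.6500e-04 m)² = 1.839e-06 m²
R_3 = (2.78×10^-8)(36.6)/(1.839e-06) = 0.5534 Ω
R_total = R_1 + R_2 + R_3 = 1.50 Ω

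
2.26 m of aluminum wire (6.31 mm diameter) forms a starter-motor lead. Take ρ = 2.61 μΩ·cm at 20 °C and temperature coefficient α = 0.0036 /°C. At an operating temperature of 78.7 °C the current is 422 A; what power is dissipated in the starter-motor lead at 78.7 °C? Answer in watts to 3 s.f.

407 W

ρ = 2.61 μΩ·cm = 2.61×10^-8 Ω·m
A = π(d/2)² = π(3.1550e-03 m)² = 3.127e-05 m²
R₍20₎ = ρL/A = (2.61×10^-8)(2.26)/(3.127e-05) = 0.001886 Ω
R₍78.7₎ = R₍20₎(1 + αΔT) = 0.001886 × (1 + 0.0036×58.7) = 0.002285 Ω
P = I²R = (422)² × 0.002285 = 407 W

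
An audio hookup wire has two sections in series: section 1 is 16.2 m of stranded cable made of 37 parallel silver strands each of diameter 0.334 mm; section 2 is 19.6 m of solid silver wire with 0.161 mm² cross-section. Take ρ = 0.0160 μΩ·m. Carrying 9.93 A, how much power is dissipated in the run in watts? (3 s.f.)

200 W

ρ = 0.0160 μΩ·m = 1.60×10^-8 Ω·m
Section 1: A_strand = π(1.6700e-04)² = 8.762e-08 m²; R₁ = ρL/(N·A_s) = (1.60×10^-8)(16.2)/(37×8.762e-08) = 0.07996 Ω
Section 2: A = 0.161 mm² = 1.610e-07 m²
R₂ = (1.60×10^-8)(19.6)/(1.610e-07) = 1.948 Ω
R = R₁ + R₂ = 2.028 Ω
P = I²R = (9.93)² × 2.028 = 200 W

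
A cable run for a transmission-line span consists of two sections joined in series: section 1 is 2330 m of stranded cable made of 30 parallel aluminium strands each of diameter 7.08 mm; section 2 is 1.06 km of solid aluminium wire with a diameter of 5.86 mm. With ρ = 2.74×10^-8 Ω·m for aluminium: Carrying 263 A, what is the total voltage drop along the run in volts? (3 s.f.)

297 V

Section 1: A_strand = π(3.5400e-03)² = 3.937e-05 m²; R₁ = ρL/(N·A_s) = (2.74×10^-8)(2330)/(30×3.937e-05) = 0.05405 Ω
Section 2: A = π(d/2)² = π(2.9300e-03 m)² = 2.697e-05 m²
R₂ = (2.74×10^-8)(1060)/(2.697e-05) = 1.077 Ω
R = R₁ + R₂ = 1.131 Ω
V = IR = 263 × 1.131 = 297 V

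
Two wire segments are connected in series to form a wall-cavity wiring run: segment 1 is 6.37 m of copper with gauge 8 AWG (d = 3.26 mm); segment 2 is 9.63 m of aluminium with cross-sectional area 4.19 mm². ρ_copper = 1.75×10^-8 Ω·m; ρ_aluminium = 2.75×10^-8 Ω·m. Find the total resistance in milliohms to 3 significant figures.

76.6 mΩ

Segment 1: A = π(3.26/2 mm)² = π(1.6300e-03 m)² = 8.347e-06 m²
R₁ = ρL/A = (1.75×10^-8)(6.37)/(8.347e-06) = 0.01336 Ω
Segment 2: A = 4.19 mm² = 4.190e-06 m²
R₂ = (2.75×10^-8)(9.63)/(4.190e-06) = 0.0632 Ω
R = R₁ + R₂ = 76.6 mΩ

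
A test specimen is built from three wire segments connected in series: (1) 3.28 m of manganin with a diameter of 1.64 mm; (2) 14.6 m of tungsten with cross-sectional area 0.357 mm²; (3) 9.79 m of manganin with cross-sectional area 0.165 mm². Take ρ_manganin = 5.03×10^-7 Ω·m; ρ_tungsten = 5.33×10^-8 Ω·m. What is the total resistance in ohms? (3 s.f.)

Seg 1: A = π(d/2)² = π(8.2000e-04 m)² = 2.112e-06 m²
R_1 = (5.03×10^-7)(3.28)/(2.112e-06) = 0.781 Ω
Seg 2: A = 0.357 mm² = 3.570e-07 m²
R_2 = (5.33×10^-8)(14.6)/(3.570e-07) = 2.18 Ω
Seg 3: A = 0.165 mm² = 1.650e-07 m²
R_3 = (5.03×10^-7)(9.79)/(1.650e-07) = 29.84 Ω
R_total = R_1 + R_2 + R_3 = 32.8 Ω

32.8 Ω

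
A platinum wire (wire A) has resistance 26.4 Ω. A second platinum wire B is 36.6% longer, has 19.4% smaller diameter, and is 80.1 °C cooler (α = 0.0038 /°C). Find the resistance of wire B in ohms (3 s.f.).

R ∝ ρL/d² with ρ ∝ (1+αΔT), so R_B/R_A = (1 + 36.6/100) × (1 − 19.4/100)⁻² × (1 − 0.0038×80.1)
= 1.366 × 1.539 × 0.6956 = 1.463
R_B = 1.463 × 26.4 = 38.6 Ω

38.6 Ω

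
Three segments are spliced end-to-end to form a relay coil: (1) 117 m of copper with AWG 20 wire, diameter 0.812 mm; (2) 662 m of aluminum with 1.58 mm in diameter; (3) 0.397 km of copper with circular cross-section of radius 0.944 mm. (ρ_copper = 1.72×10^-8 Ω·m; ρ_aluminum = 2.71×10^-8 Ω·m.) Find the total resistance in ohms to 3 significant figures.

15.5 Ω

Seg 1: A = π(0.812/2 mm)² = π(4.0600e-04 m)² = 5.178e-07 m²
R_1 = (1.72×10^-8)(117)/(5.178e-07) = 3.886 Ω
Seg 2: A = π(d/2)² = π(7.9000e-04 m)² = 1.961e-06 m²
R_2 = (2.71×10^-8)(662)/(1.961e-06) = 9.15 Ω
Seg 3: A = πr² = π(9.4400e-04 m)² = 2.800e-06 m²
R_3 = (1.72×10^-8)(397)/(2.800e-06) = 2.439 Ω
R_total = R_1 + R_2 + R_3 = 15.5 Ω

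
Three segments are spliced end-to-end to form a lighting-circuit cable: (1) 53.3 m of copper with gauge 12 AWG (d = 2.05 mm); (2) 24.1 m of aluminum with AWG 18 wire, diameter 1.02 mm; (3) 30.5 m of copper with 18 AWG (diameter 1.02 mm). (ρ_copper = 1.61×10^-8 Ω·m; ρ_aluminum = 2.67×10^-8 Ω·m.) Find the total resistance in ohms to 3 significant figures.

1.65 Ω

Seg 1: A = π(2.05/2 mm)² = π(1.0250e-03 m)² = 3.301e-06 m²
R_1 = (1.61×10^-8)(53.3)/(3.301e-06) = 0.26 Ω
Seg 2: A = π(1.02/2 mm)² = π(5.1000e-04 m)² = 8.171e-07 m²
R_2 = (2.67×10^-8)(24.1)/(8.171e-07) = 0.7875 Ω
Seg 3: A = π(1.02/2 mm)² = π(5.1000e-04 m)² = 8.171e-07 m²
R_3 = (1.61×10^-8)(30.5)/(8.171e-07) = 0.6009 Ω
R_total = R_1 + R_2 + R_3 = 1.65 Ω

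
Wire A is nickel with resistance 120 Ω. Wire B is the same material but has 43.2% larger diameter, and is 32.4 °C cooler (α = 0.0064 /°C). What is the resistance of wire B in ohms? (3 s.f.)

46.4 Ω

R ∝ ρL/d² with ρ ∝ (1+αΔT), so R_B/R_A = (1 + 43.2/100)⁻² × (1 − 0.0064×32.4)
= 0.4877 × 0.7926 = 0.3865
R_B = 0.3865 × 120 = 46.4 Ω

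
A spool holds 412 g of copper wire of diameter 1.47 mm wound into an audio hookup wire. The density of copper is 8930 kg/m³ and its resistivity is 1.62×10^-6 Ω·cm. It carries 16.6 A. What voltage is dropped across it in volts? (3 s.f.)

4.31 V

ρ = 1.62×10^-6 Ω·cm = 1.62×10^-8 Ω·m
A = π(d/2)² = π(7.3500e-04 m)² = 1.6972e-06 m²
L = m/(density·A) = 0.412/(8930×1.6972e-06) = 27.18 m
R = ρL/A = (1.62×10^-8)(27.18)/(1.6972e-06) = 0.2595 Ω
V = IR = 16.6 × 0.2595 = 4.31 V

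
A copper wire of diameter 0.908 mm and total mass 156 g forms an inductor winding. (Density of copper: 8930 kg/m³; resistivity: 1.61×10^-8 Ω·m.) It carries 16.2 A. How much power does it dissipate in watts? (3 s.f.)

176 W

A = π(d/2)² = π(4.5400e-04 m)² = 6.4753e-07 m²
L = m/(density·A) = 0.156/(8930×6.4753e-07) = 26.98 m
R = ρL/A = (1.61×10^-8)(26.98)/(6.4753e-07) = 0.6708 Ω
P = I²R = (16.2)² × 0.6708 = 176 W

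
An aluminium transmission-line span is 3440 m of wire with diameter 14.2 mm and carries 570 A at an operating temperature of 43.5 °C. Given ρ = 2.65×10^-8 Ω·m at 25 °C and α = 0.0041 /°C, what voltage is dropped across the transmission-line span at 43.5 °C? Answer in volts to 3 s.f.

353 V

A = π(d/2)² = π(7.1000e-03 m)² = 1.584e-04 m²
R₍25₎ = ρL/A = (2.65×10^-8)(3440)/(1.584e-04) = 0.5756 Ω
R₍43.5₎ = R₍25₎(1 + αΔT) = 0.5756 × (1 + 0.0041×18.5) = 0.6193 Ω
V = IR = 570 × 0.6193 = 353 V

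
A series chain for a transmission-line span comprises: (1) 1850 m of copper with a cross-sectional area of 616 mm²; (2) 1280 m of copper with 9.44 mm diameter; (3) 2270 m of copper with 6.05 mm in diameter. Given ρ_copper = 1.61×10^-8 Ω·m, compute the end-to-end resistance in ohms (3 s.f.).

Seg 1: A = 616 mm² = 6.160e-04 m²
R_1 = (1.61×10^-8)(1850)/(6.160e-04) = 0.04835 Ω
Seg 2: A = π(d/2)² = π(4.7200e-03 m)² = 6.999e-05 m²
R_2 = (1.61×10^-8)(1280)/(6.999e-05) = 0.2944 Ω
Seg 3: A = π(d/2)² = π(3.0250e-03 m)² = 2.875e-05 m²
R_3 = (1.61×10^-8)(2270)/(2.875e-05) = 1.271 Ω
R_total = R_1 + R_2 + R_3 = 1.61 Ω

1.61 Ω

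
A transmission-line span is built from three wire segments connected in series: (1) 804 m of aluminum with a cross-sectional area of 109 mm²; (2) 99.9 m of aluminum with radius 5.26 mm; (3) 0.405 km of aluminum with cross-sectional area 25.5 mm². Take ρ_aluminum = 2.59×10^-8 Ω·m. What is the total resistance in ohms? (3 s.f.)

0.632 Ω

Seg 1: A = 109 mm² = 1.090e-04 m²
R_1 = (2.59×10^-8)(804)/(1.090e-04) = 0.191 Ω
Seg 2: A = πr² = π(5.2600e-03 m)² = 8.692e-05 m²
R_2 = (2.59×10^-8)(99.9)/(8.692e-05) = 0.02977 Ω
Seg 3: A = 25.5 mm² = 2.550e-05 m²
R_3 = (2.59×10^-8)(405)/(2.550e-05) = 0.4114 Ω
R_total = R_1 + R_2 + R_3 = 0.632 Ω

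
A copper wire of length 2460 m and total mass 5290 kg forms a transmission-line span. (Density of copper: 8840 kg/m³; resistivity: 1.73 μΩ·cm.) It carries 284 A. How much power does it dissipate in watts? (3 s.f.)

ρ = 1.73 μΩ·cm = 1.73×10^-8 Ω·m
A = m/(density·L) = 5290/(8840×2460) = 2.4326e-04 m²
R = ρL/A = (1.73×10^-8)(2460)/(2.4326e-04) = 0.1749 Ω
P = I²R = (284)² × 0.1749 = 14100 W

14100 W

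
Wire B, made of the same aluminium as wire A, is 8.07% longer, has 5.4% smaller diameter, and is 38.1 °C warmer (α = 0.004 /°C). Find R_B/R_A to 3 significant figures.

R ∝ ρL/d² with ρ ∝ (1+αΔT), so R_B/R_A = (1 + 8.07/100) × (1 − 5.4/100)⁻² × (1 + 0.004×38.1)
= 1.081 × 1.117 × 1.152 = 1.39

1.39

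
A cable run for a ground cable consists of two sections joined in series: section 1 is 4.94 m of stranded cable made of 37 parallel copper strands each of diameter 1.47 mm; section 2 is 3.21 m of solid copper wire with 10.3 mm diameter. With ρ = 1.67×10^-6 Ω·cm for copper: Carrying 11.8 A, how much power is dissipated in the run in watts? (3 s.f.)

ρ = 1.67×10^-6 Ω·cm = 1.67×10^-8 Ω·m
Section 1: A_strand = π(7.3500e-04)² = 1.697e-06 m²; R₁ = ρL/(N·A_s) = (1.67×10^-8)(4.94)/(37×1.697e-06) = 0.001314 Ω
Section 2: A = π(d/2)² = π(5.1500e-03 m)² = 8.332e-05 m²
R₂ = (1.67×10^-8)(3.21)/(8.332e-05) = 6.434×10^-4 Ω
R = R₁ + R₂ = 0.001957 Ω
P = I²R = (11.8)² × 0.001957 = 0.273 W

0.273 W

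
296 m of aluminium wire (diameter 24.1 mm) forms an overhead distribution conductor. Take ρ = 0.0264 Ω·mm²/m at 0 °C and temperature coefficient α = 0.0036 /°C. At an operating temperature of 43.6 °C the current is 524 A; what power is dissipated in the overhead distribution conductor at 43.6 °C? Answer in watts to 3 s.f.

5440 W

ρ = 0.0264 Ω·mm²/m = 2.64×10^-8 Ω·m
A = π(d/2)² = π(1.2050e-02 m)² = 4.562e-04 m²
R₍0₎ = ρL/A = (2.64×10^-8)(296)/(4.562e-04) = 0.01713 Ω
R₍43.6₎ = R₍0₎(1 + αΔT) = 0.01713 × (1 + 0.0036×43.6) = 0.01982 Ω
P = I²R = (524)² × 0.01982 = 5440 W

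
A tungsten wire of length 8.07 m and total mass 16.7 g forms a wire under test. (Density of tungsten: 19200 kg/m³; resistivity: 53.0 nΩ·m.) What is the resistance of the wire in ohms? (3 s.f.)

3.97 Ω

ρ = 53.0 nΩ·m = 5.30×10^-8 Ω·m
A = m/(density·L) = 0.0167/(19200×8.07) = 1.0778e-07 m²
R = ρL/A = (5.30×10^-8)(8.07)/(1.0778e-07) = 3.97 Ω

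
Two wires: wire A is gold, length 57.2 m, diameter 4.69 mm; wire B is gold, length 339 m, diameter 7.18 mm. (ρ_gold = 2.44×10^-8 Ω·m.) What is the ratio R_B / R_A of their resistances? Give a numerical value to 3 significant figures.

2.53

R ∝ ρL/d², so R_B/R_A = (L_B/L_A) × (d_A/d_B)²
= (339/57.2) × (4.69/7.18)² = 2.53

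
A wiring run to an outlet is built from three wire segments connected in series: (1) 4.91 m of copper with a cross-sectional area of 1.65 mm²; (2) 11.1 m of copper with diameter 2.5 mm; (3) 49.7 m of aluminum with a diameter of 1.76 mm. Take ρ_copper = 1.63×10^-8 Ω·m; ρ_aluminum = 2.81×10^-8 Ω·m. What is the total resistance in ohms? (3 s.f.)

Seg 1: A = 1.65 mm² = 1.650e-06 m²
R_1 = (1.63×10^-8)(4.91)/(1.650e-06) = 0.0485 Ω
Seg 2: A = π(d/2)² = π(1.2500e-03 m)² = 4.909e-06 m²
R_2 = (1.63×10^-8)(11.1)/(4.909e-06) = 0.03686 Ω
Seg 3: A = π(d/2)² = π(8.8000e-04 m)² = 2.433e-06 m²
R_3 = (2.81×10^-8)(49.7)/(2.433e-06) = 0.574 Ω
R_total = R_1 + R_2 + R_3 = 0.659 Ω

0.659 Ω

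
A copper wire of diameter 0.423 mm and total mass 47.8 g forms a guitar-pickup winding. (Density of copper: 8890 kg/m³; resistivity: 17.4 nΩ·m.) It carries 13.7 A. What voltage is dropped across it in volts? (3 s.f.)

ρ = 17.4 nΩ·m = 1.74×10^-8 Ω·m
A = π(d/2)² = π(2.1150e-04 m)² = 1.4053e-07 m²
L = m/(density·A) = 0.0478/(8890×1.4053e-07) = 38.26 m
R = ρL/A = (1.74×10^-8)(38.26)/(1.4053e-07) = 4.737 Ω
V = IR = 13.7 × 4.737 = 64.9 V

64.9 V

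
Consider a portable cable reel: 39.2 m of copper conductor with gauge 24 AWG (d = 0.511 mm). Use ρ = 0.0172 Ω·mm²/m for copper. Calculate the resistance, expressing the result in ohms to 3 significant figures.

ρ = 0.0172 Ω·mm²/m = 1.72×10^-8 Ω·m
A = π(0.511/2 mm)² = π(2.5550e-04 m)² = 2.051e-07 m²
R = ρL/A = (1.72×10^-8)(39.2 m)/(2.051e-07 m²) = 3.29 Ω

3.29 Ω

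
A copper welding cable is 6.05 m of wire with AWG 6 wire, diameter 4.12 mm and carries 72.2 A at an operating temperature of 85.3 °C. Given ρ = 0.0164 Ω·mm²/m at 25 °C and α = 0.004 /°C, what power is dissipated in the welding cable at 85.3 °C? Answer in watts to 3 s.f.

ρ = 0.0164 Ω·mm²/m = 1.64×10^-8 Ω·m
A = π(4.12/2 mm)² = π(2.0600e-03 m)² = 1.333e-05 m²
R₍25₎ = ρL/A = (1.64×10^-8)(6.05)/(1.333e-05) = 0.007442 Ω
R₍85.3₎ = R₍25₎(1 + αΔT) = 0.007442 × (1 + 0.004×60.3) = 0.009238 Ω
P = I²R = (72.2)² × 0.009238 = 48.2 W

48.2 W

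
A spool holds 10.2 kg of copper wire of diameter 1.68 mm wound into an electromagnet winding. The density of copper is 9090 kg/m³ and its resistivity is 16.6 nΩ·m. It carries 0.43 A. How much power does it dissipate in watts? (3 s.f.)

0.701 W

ρ = 16.6 nΩ·m = 1.66×10^-8 Ω·m
A = π(d/2)² = π(8.4000e-04 m)² = 2.2167e-06 m²
L = m/(density·A) = 10.2/(9090×2.2167e-06) = 506.2 m
R = ρL/A = (1.66×10^-8)(506.2)/(2.2167e-06) = 3.791 Ω
P = I²R = (0.43)² × 3.791 = 0.701 W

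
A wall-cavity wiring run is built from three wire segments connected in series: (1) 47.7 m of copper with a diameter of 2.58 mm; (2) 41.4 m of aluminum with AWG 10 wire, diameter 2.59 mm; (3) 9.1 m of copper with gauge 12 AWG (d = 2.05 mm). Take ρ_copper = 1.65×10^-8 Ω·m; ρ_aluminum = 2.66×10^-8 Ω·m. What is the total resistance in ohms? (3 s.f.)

Seg 1: A = π(d/2)² = π(1.2900e-03 m)² = 5.228e-06 m²
R_1 = (1.65×10^-8)(47.7)/(5.228e-06) = 0.1505 Ω
Seg 2: A = π(2.59/2 mm)² = π(1.2950e-03 m)² = 5.269e-06 m²
R_2 = (2.66×10^-8)(41.4)/(5.269e-06) = 0.209 Ω
Seg 3: A = π(2.05/2 mm)² = π(1.0250e-03 m)² = 3.301e-06 m²
R_3 = (1.65×10^-8)(9.1)/(3.301e-06) = 0.04549 Ω
R_total = R_1 + R_2 + R_3 = 0.405 Ω

0.405 Ω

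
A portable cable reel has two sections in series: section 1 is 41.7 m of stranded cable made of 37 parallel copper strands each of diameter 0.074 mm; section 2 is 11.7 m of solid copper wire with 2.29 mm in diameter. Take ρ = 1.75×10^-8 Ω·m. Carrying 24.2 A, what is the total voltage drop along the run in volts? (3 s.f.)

112 V

Section 1: A_strand = π(3.7000e-05)² = 4.301e-09 m²; R₁ = ρL/(N·A_s) = (1.75×10^-8)(41.7)/(37×4.301e-09) = 4.586 Ω
Section 2: A = π(d/2)² = π(1.1450e-03 m)² = 4.119e-06 m²
R₂ = (1.75×10^-8)(11.7)/(4.119e-06) = 0.04971 Ω
R = R₁ + R₂ = 4.636 Ω
V = IR = 24.2 × 4.636 = 112 V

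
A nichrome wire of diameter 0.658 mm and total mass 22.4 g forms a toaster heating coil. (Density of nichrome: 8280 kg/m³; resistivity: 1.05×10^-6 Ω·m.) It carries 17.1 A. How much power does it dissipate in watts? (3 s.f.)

A = π(d/2)² = π(3.2900e-04 m)² = 3.4005e-07 m²
L = m/(density·A) = 0.0224/(8280×3.4005e-07) = 7.956 m
R = ρL/A = (1.05×10^-6)(7.956)/(3.4005e-07) = 24.57 Ω
P = I²R = (17.1)² × 24.57 = 7180 W

7180 W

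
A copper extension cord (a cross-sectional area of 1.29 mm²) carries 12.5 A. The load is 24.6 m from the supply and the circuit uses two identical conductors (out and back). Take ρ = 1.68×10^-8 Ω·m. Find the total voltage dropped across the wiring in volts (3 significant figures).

A = 1.29 mm² = 1.290e-06 m²
Total conductor length (both ways) L = 2 × 24.6 = 49.2 m
R = ρL/A = (1.68×10^-8)(49.2)/(1.290e-06) = 0.6407 Ω
V = IR = 12.5 × 0.6407 = 8.01 V

8.01 V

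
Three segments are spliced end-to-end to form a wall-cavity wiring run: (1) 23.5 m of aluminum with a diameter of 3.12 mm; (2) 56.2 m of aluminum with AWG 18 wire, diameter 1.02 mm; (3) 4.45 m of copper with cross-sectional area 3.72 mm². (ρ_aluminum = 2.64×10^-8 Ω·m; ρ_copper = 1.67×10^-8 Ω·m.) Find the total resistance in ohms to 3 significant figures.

Seg 1: A = π(d/2)² = π(1.5600e-03 m)² = 7.645e-06 m²
R_1 = (2.64×10^-8)(23.5)/(7.645e-06) = 0.08115 Ω
Seg 2: A = π(1.02/2 mm)² = π(5.1000e-04 m)² = 8.171e-07 m²
R_2 = (2.64×10^-8)(56.2)/(8.171e-07) = 1.816 Ω
Seg 3: A = 3.72 mm² = 3.720e-06 m²
R_3 = (1.67×10^-8)(4.45)/(3.720e-06) = 0.01998 Ω
R_total = R_1 + R_2 + R_3 = 1.92 Ω

1.92 Ω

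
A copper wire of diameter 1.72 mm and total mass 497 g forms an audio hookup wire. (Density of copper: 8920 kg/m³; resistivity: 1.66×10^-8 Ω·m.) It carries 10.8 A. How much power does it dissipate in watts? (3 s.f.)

20.0 W

A = π(d/2)² = π(8.6000e-04 m)² = 2.3235e-06 m²
L = m/(density·A) = 0.497/(8920×2.3235e-06) = 23.98 m
R = ρL/A = (1.66×10^-8)(23.98)/(2.3235e-06) = 0.1713 Ω
P = I²R = (10.8)² × 0.1713 = 20.0 W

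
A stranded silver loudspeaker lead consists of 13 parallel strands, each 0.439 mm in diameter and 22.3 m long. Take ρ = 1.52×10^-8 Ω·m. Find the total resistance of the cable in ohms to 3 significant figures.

A_strand = π(2.1950e-04 m)² = 1.514e-07 m²
R_strand = ρL/A = (1.52×10^-8)(22.3)/(1.514e-07) = 2.239 Ω
R_total = R_strand/N = 2.239/13 = 0.172 Ω

0.172 Ω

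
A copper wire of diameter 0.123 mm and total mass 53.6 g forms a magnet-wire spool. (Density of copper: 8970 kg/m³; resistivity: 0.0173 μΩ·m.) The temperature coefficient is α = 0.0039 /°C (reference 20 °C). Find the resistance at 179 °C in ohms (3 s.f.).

ρ = 0.0173 μΩ·m = 1.73×10^-8 Ω·m
A = π(d/2)² = π(6.1500e-05 m)² = 1.1882e-08 m²
L = m/(density·A) = 0.0536/(8970×1.1882e-08) = 502.9 m
R = ρL/A = (1.73×10^-8)(502.9)/(1.1882e-08) = 732.2 Ω
R(179 °C) = 732.2 × (1 + 0.0039×159) = 1190 Ω

1190 Ω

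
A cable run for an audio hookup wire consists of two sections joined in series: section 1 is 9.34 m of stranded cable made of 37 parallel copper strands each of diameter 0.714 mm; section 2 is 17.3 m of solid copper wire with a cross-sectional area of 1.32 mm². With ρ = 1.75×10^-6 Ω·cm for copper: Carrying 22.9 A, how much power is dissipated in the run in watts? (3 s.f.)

126 W

ρ = 1.75×10^-6 Ω·cm = 1.75×10^-8 Ω·m
Section 1: A_strand = π(3.5700e-04)² = 4.004e-07 m²; R₁ = ρL/(N·A_s) = (1.75×10^-8)(9.34)/(37×4.004e-07) = 0.01103 Ω
Section 2: A = 1.32 mm² = 1.320e-06 m²
R₂ = (1.75×10^-8)(17.3)/(1.320e-06) = 0.2294 Ω
R = R₁ + R₂ = 0.2404 Ω
P = I²R = (22.9)² × 0.2404 = 126 W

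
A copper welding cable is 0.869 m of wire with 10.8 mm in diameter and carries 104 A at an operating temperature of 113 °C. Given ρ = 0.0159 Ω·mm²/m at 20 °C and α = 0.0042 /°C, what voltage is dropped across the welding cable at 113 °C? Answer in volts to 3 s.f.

ρ = 0.0159 Ω·mm²/m = 1.59×10^-8 Ω·m
A = π(d/2)² = π(5.4000e-03 m)² = 9.161e-05 m²
R₍20₎ = ρL/A = (1.59×10^-8)(0.869)/(9.161e-05) = 1.508×10^-4 Ω
R₍113₎ = R₍20₎(1 + αΔT) = 1.508×10^-4 × (1 + 0.0042×93) = 2.097×10^-4 Ω
V = IR = 104 × 2.097×10^-4 = 0.0218 V

0.0218 V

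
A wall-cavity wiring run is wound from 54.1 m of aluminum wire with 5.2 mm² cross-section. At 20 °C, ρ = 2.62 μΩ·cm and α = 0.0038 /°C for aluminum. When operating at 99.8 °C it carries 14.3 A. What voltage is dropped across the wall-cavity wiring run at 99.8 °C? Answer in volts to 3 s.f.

ρ = 2.62 μΩ·cm = 2.62×10^-8 Ω·m
A = 5.2 mm² = 5.200e-06 m²
R₍20₎ = ρL/A = (2.62×10^-8)(54.1)/(5.200e-06) = 0.2726 Ω
R₍99.8₎ = R₍20₎(1 + αΔT) = 0.2726 × (1 + 0.0038×79.8) = 0.3552 Ω
V = IR = 14.3 × 0.3552 = 5.08 V

5.08 V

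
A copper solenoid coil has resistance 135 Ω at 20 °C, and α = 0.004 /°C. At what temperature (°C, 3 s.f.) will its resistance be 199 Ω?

R = R₀(1 + α(T − T₀)) ⇒ T = T₀ + (R/R₀ − 1)/α
T = 20 + (199/135 − 1)/0.004 = 20 + (0.4741)/0.004 = 139 °C

139 °C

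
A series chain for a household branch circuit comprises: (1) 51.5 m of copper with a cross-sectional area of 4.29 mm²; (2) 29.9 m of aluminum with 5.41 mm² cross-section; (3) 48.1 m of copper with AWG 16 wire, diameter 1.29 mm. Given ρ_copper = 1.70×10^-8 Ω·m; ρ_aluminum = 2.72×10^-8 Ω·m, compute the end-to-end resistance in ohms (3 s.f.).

0.980 Ω

Seg 1: A = 4.29 mm² = 4.290e-06 m²
R_1 = (1.70×10^-8)(51.5)/(4.290e-06) = 0.2041 Ω
Seg 2: A = 5.41 mm² = 5.410e-06 m²
R_2 = (2.72×10^-8)(29.9)/(5.410e-06) = 0.1503 Ω
Seg 3: A = π(1.29/2 mm)² = π(6.4500e-04 m)² = 1.307e-06 m²
R_3 = (1.70×10^-8)(48.1)/(1.307e-06) = 0.6256 Ω
R_total = R_1 + R_2 + R_3 = 0.980 Ω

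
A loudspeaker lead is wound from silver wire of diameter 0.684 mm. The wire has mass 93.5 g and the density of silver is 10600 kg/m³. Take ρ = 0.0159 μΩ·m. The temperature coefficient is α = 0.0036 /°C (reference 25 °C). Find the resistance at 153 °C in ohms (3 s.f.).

ρ = 0.0159 μΩ·m = 1.59×10^-8 Ω·m
A = π(d/2)² = π(3.4200e-04 m)² = 3.6745e-07 m²
L = m/(density·A) = 0.0935/(10600×3.6745e-07) = 24.01 m
R = ρL/A = (1.59×10^-8)(24.01)/(3.6745e-07) = 1.039 Ω
R(153 °C) = 1.039 × (1 + 0.0036×128) = 1.52 Ω

1.52 Ω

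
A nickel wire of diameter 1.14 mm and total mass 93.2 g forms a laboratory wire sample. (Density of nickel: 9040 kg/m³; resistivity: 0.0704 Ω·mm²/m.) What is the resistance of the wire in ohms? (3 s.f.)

ρ = 0.0704 Ω·mm²/m = 7.04×10^-8 Ω·m
A = π(d/2)² = π(5.7000e-04 m)² = 1.0207e-06 m²
L = m/(density·A) = 0.0932/(9040×1.0207e-06) = 10.1 m
R = ρL/A = (7.04×10^-8)(10.1)/(1.0207e-06) = 0.697 Ω

0.697 Ω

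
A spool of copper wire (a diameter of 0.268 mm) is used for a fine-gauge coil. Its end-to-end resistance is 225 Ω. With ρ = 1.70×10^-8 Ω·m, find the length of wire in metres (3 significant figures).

747 m

A = π(d/2)² = π(1.3400e-04 m)² = 5.641e-08 m²
L = RA/ρ = (225)(5.641e-08)/(1.70×10^-8) = 747 m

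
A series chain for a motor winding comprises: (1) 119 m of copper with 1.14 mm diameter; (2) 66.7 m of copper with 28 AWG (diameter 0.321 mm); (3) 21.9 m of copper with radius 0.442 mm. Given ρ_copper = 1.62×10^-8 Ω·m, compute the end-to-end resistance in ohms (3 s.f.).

15.8 Ω

Seg 1: A = π(d/2)² = π(5.7000e-04 m)² = 1.021e-06 m²
R_1 = (1.62×10^-8)(119)/(1.021e-06) = 1.889 Ω
Seg 2: A = π(0.321/2 mm)² = π(1.6050e-04 m)² = 8.093e-08 m²
R_2 = (1.62×10^-8)(66.7)/(8.093e-08) = 13.35 Ω
Seg 3: A = πr² = π(4.4200e-04 m)² = 6.138e-07 m²
R_3 = (1.62×10^-8)(21.9)/(6.138e-07) = 0.578 Ω
R_total = R_1 + R_2 + R_3 = 15.8 Ω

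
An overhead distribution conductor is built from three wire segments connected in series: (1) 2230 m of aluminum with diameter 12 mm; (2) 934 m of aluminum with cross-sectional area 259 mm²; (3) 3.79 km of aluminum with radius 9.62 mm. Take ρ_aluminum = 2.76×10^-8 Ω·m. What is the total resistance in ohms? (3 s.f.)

1.00 Ω

Seg 1: A = π(d/2)² = π(6.0000e-03 m)² = 1.131e-04 m²
R_1 = (2.76×10^-8)(2230)/(1.131e-04) = 0.5442 Ω
Seg 2: A = 259 mm² = 2.590e-04 m²
R_2 = (2.76×10^-8)(934)/(2.590e-04) = 0.09953 Ω
Seg 3: A = πr² = π(9.6200e-03 m)² = 2.907e-04 m²
R_3 = (2.76×10^-8)(3790)/(2.907e-04) = 0.3598 Ω
R_total = R_1 + R_2 + R_3 = 1.00 Ω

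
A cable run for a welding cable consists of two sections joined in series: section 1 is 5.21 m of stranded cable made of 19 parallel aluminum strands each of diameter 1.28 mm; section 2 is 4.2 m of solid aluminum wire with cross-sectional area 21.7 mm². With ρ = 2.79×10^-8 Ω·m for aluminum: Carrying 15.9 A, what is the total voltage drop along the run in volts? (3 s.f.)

Section 1: A_strand = π(6.4000e-04)² = 1.287e-06 m²; R₁ = ρL/(N·A_s) = (2.79×10^-8)(5.21)/(19×1.287e-06) = 0.005945 Ω
Section 2: A = 21.7 mm² = 2.170e-05 m²
R₂ = (2.79×10^-8)(4.2)/(2.170e-05) = 0.0054 Ω
R = R₁ + R₂ = 0.01135 Ω
V = IR = 15.9 × 0.01135 = 0.180 V

0.180 V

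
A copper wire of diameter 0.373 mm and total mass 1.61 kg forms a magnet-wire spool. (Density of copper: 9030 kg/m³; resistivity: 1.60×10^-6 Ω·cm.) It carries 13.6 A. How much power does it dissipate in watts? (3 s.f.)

ρ = 1.60×10^-6 Ω·cm = 1.60×10^-8 Ω·m
A = π(d/2)² = π(1.8650e-04 m)² = 1.0927e-07 m²
L = m/(density·A) = 1.61/(9030×1.0927e-07) = 1632 m
R = ρL/A = (1.60×10^-8)(1632)/(1.0927e-07) = 238.9 Ω
P = I²R = (13.6)² × 238.9 = 44200 W

44200 W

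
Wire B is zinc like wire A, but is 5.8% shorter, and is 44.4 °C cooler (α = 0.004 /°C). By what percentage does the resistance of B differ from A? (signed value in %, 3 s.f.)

-22.5%

R ∝ ρL/d² with ρ ∝ (1+αΔT), so R_B/R_A = (1 − 5.8/100) × (1 − 0.004×44.4)
= 0.942 × 0.8224 = 0.7747
(R_B − R_A)/R_A = 0.7747 − 1 = -22.5%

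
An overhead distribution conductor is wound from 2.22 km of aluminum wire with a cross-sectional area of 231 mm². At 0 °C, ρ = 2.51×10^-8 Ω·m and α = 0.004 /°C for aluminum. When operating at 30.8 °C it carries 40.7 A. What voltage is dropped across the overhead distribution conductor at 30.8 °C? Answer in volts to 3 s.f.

11.0 V

A = 231 mm² = 2.310e-04 m²
R₍0₎ = ρL/A = (2.51×10^-8)(2220)/(2.310e-04) = 0.2412 Ω
R₍30.8₎ = R₍0₎(1 + αΔT) = 0.2412 × (1 + 0.004×30.8) = 0.2709 Ω
V = IR = 40.7 × 0.2709 = 11.0 V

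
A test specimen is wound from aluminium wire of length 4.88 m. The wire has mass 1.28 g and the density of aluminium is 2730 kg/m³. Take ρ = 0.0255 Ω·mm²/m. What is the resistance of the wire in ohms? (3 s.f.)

1.30 Ω

ρ = 0.0255 Ω·mm²/m = 2.55×10^-8 Ω·m
A = m/(density·L) = 0.00128/(2730×4.88) = 9.6079e-08 m²
R = ρL/A = (2.55×10^-8)(4.88)/(9.6079e-08) = 1.30 Ω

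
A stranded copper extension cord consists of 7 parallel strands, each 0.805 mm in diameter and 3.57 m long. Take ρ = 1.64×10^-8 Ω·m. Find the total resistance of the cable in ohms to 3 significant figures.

0.0164 Ω

A_strand = π(4.0250e-04 m)² = 5.090e-07 m²
R_strand = ρL/A = (1.64×10^-8)(3.57)/(5.090e-07) = 0.115 Ω
R_total = R_strand/N = 0.115/7 = 0.0164 Ω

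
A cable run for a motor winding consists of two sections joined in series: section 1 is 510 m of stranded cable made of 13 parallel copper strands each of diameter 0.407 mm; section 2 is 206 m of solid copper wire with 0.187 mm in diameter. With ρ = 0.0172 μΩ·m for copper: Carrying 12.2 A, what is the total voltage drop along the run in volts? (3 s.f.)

1640 V

ρ = 0.0172 μΩ·m = 1.72×10^-8 Ω·m
Section 1: A_strand = π(2.0350e-04)² = 1.301e-07 m²; R₁ = ρL/(N·A_s) = (1.72×10^-8)(510)/(13×1.301e-07) = 5.187 Ω
Section 2: A = π(d/2)² = π(9.3500e-05 m)² = 2.746e-08 m²
R₂ = (1.72×10^-8)(206)/(2.746e-08) = 129 Ω
R = R₁ + R₂ = 134.2 Ω
V = IR = 12.2 × 134.2 = 1640 V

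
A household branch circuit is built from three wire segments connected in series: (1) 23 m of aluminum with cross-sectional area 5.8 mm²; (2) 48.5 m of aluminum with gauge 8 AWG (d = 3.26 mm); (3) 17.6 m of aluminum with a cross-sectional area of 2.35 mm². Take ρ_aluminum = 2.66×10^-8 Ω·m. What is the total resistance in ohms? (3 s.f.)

Seg 1: A = 5.8 mm² = 5.800e-06 m²
R_1 = (2.66×10^-8)(23)/(5.800e-06) = 0.1055 Ω
Seg 2: A = π(3.26/2 mm)² = π(1.6300e-03 m)² = 8.347e-06 m²
R_2 = (2.66×10^-8)(48.5)/(8.347e-06) = 0.1546 Ω
Seg 3: A = 2.35 mm² = 2.350e-06 m²
R_3 = (2.66×10^-8)(17.6)/(2.350e-06) = 0.1992 Ω
R_total = R_1 + R_2 + R_3 = 0.459 Ω

0.459 Ω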